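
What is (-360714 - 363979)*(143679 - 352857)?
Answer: 151589832354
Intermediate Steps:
(-360714 - 363979)*(143679 - 352857) = -724693*(-209178) = 151589832354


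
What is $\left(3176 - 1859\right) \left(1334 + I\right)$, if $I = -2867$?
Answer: $-2018961$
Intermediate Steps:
$\left(3176 - 1859\right) \left(1334 + I\right) = \left(3176 - 1859\right) \left(1334 - 2867\right) = 1317 \left(-1533\right) = -2018961$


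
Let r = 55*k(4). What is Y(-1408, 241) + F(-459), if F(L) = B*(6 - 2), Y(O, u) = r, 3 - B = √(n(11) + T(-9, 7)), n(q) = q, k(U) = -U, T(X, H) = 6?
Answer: -208 - 4*√17 ≈ -224.49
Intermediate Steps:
r = -220 (r = 55*(-1*4) = 55*(-4) = -220)
B = 3 - √17 (B = 3 - √(11 + 6) = 3 - √17 ≈ -1.1231)
Y(O, u) = -220
F(L) = 12 - 4*√17 (F(L) = (3 - √17)*(6 - 2) = (3 - √17)*4 = 12 - 4*√17)
Y(-1408, 241) + F(-459) = -220 + (12 - 4*√17) = -208 - 4*√17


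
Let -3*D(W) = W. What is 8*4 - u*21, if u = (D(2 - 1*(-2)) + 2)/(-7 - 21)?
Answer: 65/2 ≈ 32.500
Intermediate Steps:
D(W) = -W/3
u = -1/42 (u = (-(2 - 1*(-2))/3 + 2)/(-7 - 21) = (-(2 + 2)/3 + 2)/(-28) = (-⅓*4 + 2)*(-1/28) = (-4/3 + 2)*(-1/28) = (⅔)*(-1/28) = -1/42 ≈ -0.023810)
8*4 - u*21 = 8*4 - 1*(-1/42)*21 = 32 + (1/42)*21 = 32 + ½ = 65/2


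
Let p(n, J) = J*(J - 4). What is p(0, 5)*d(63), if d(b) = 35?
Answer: 175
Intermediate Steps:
p(n, J) = J*(-4 + J)
p(0, 5)*d(63) = (5*(-4 + 5))*35 = (5*1)*35 = 5*35 = 175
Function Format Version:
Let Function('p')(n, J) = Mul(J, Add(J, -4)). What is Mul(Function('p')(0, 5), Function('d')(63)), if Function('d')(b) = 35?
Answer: 175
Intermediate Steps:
Function('p')(n, J) = Mul(J, Add(-4, J))
Mul(Function('p')(0, 5), Function('d')(63)) = Mul(Mul(5, Add(-4, 5)), 35) = Mul(Mul(5, 1), 35) = Mul(5, 35) = 175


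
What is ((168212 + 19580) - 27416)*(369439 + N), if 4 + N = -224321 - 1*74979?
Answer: 11247970760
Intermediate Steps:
N = -299304 (N = -4 + (-224321 - 1*74979) = -4 + (-224321 - 74979) = -4 - 299300 = -299304)
((168212 + 19580) - 27416)*(369439 + N) = ((168212 + 19580) - 27416)*(369439 - 299304) = (187792 - 27416)*70135 = 160376*70135 = 11247970760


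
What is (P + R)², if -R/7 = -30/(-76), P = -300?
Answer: 132365025/1444 ≈ 91666.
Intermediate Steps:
R = -105/38 (R = -(-210)/(-76) = -(-210)*(-1)/76 = -7*15/38 = -105/38 ≈ -2.7632)
(P + R)² = (-300 - 105/38)² = (-11505/38)² = 132365025/1444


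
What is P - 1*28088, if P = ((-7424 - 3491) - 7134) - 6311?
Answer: -52448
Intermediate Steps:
P = -24360 (P = (-10915 - 7134) - 6311 = -18049 - 6311 = -24360)
P - 1*28088 = -24360 - 1*28088 = -24360 - 28088 = -52448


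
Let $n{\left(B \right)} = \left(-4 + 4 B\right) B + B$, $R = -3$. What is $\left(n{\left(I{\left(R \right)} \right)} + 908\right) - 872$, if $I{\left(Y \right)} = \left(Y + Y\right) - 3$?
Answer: $387$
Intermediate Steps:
$I{\left(Y \right)} = -3 + 2 Y$ ($I{\left(Y \right)} = 2 Y - 3 = -3 + 2 Y$)
$n{\left(B \right)} = B + B \left(-4 + 4 B\right)$ ($n{\left(B \right)} = B \left(-4 + 4 B\right) + B = B + B \left(-4 + 4 B\right)$)
$\left(n{\left(I{\left(R \right)} \right)} + 908\right) - 872 = \left(\left(-3 + 2 \left(-3\right)\right) \left(-3 + 4 \left(-3 + 2 \left(-3\right)\right)\right) + 908\right) - 872 = \left(\left(-3 - 6\right) \left(-3 + 4 \left(-3 - 6\right)\right) + 908\right) - 872 = \left(- 9 \left(-3 + 4 \left(-9\right)\right) + 908\right) - 872 = \left(- 9 \left(-3 - 36\right) + 908\right) - 872 = \left(\left(-9\right) \left(-39\right) + 908\right) - 872 = \left(351 + 908\right) - 872 = 1259 - 872 = 387$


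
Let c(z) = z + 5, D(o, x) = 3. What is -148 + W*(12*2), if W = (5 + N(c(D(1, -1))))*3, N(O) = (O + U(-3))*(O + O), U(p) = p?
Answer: 5972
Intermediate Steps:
c(z) = 5 + z
N(O) = 2*O*(-3 + O) (N(O) = (O - 3)*(O + O) = (-3 + O)*(2*O) = 2*O*(-3 + O))
W = 255 (W = (5 + 2*(5 + 3)*(-3 + (5 + 3)))*3 = (5 + 2*8*(-3 + 8))*3 = (5 + 2*8*5)*3 = (5 + 80)*3 = 85*3 = 255)
-148 + W*(12*2) = -148 + 255*(12*2) = -148 + 255*24 = -148 + 6120 = 5972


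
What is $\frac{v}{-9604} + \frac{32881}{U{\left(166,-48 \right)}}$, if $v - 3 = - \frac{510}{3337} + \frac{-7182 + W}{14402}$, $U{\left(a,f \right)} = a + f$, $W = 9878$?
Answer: $\frac{3794160496606551}{13616114054732} \approx 278.65$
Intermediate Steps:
$v = \frac{72914977}{24029737}$ ($v = 3 - \left(\frac{510}{3337} - \frac{-7182 + 9878}{14402}\right) = 3 + \left(\left(-510\right) \frac{1}{3337} + 2696 \cdot \frac{1}{14402}\right) = 3 + \left(- \frac{510}{3337} + \frac{1348}{7201}\right) = 3 + \frac{825766}{24029737} = \frac{72914977}{24029737} \approx 3.0344$)
$\frac{v}{-9604} + \frac{32881}{U{\left(166,-48 \right)}} = \frac{72914977}{24029737 \left(-9604\right)} + \frac{32881}{166 - 48} = \frac{72914977}{24029737} \left(- \frac{1}{9604}\right) + \frac{32881}{118} = - \frac{72914977}{230781594148} + 32881 \cdot \frac{1}{118} = - \frac{72914977}{230781594148} + \frac{32881}{118} = \frac{3794160496606551}{13616114054732}$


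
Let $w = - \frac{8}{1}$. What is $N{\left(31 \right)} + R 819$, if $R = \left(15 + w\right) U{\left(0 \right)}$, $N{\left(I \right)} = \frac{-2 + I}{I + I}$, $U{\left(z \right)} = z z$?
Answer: $\frac{29}{62} \approx 0.46774$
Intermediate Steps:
$U{\left(z \right)} = z^{2}$
$w = -8$ ($w = \left(-8\right) 1 = -8$)
$N{\left(I \right)} = \frac{-2 + I}{2 I}$
$R = 0$ ($R = \left(15 - 8\right) 0^{2} = 7 \cdot 0 = 0$)
$N{\left(31 \right)} + R 819 = \frac{-2 + 31}{2 \cdot 31} + 0 \cdot 819 = \frac{1}{2} \cdot \frac{1}{31} \cdot 29 + 0 = \frac{29}{62} + 0 = \frac{29}{62}$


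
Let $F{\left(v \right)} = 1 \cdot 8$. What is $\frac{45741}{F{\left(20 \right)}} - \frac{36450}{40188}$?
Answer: $\frac{153162309}{26792} \approx 5716.7$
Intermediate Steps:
$F{\left(v \right)} = 8$
$\frac{45741}{F{\left(20 \right)}} - \frac{36450}{40188} = \frac{45741}{8} - \frac{36450}{40188} = 45741 \cdot \frac{1}{8} - \frac{6075}{6698} = \frac{45741}{8} - \frac{6075}{6698} = \frac{153162309}{26792}$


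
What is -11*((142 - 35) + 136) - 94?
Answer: -2767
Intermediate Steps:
-11*((142 - 35) + 136) - 94 = -11*(107 + 136) - 94 = -11*243 - 94 = -2673 - 94 = -2767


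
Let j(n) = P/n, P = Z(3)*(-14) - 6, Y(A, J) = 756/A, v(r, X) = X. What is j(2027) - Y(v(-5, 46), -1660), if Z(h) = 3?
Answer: -767310/46621 ≈ -16.458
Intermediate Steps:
P = -48 (P = 3*(-14) - 6 = -42 - 6 = -48)
j(n) = -48/n
j(2027) - Y(v(-5, 46), -1660) = -48/2027 - 756/46 = -48*1/2027 - 756/46 = -48/2027 - 1*378/23 = -48/2027 - 378/23 = -767310/46621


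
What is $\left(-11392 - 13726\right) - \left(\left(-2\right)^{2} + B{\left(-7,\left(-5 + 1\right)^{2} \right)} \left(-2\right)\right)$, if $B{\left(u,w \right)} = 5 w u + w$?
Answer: $-26210$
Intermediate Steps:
$B{\left(u,w \right)} = w + 5 u w$ ($B{\left(u,w \right)} = 5 u w + w = w + 5 u w$)
$\left(-11392 - 13726\right) - \left(\left(-2\right)^{2} + B{\left(-7,\left(-5 + 1\right)^{2} \right)} \left(-2\right)\right) = \left(-11392 - 13726\right) - \left(\left(-2\right)^{2} + \left(-5 + 1\right)^{2} \left(1 + 5 \left(-7\right)\right) \left(-2\right)\right) = \left(-11392 - 13726\right) - \left(4 + \left(-4\right)^{2} \left(1 - 35\right) \left(-2\right)\right) = -25118 - \left(4 + 16 \left(-34\right) \left(-2\right)\right) = -25118 - \left(4 - -1088\right) = -25118 - \left(4 + 1088\right) = -25118 - 1092 = -26210$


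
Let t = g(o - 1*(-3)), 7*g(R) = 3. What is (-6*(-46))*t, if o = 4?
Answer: 828/7 ≈ 118.29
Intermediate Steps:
g(R) = 3/7 (g(R) = (⅐)*3 = 3/7)
t = 3/7 ≈ 0.42857
(-6*(-46))*t = -6*(-46)*(3/7) = 276*(3/7) = 828/7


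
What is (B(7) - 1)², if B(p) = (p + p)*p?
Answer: 9409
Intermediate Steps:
B(p) = 2*p² (B(p) = (2*p)*p = 2*p²)
(B(7) - 1)² = (2*7² - 1)² = (2*49 - 1)² = (98 - 1)² = 97² = 9409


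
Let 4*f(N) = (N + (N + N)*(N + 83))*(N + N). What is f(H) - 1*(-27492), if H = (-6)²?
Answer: 182364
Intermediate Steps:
H = 36
f(N) = N*(N + 2*N*(83 + N))/2 (f(N) = ((N + (N + N)*(N + 83))*(N + N))/4 = ((N + (2*N)*(83 + N))*(2*N))/4 = ((N + 2*N*(83 + N))*(2*N))/4 = (2*N*(N + 2*N*(83 + N)))/4 = N*(N + 2*N*(83 + N))/2)
f(H) - 1*(-27492) = 36²*(167/2 + 36) - 1*(-27492) = 1296*(239/2) + 27492 = 154872 + 27492 = 182364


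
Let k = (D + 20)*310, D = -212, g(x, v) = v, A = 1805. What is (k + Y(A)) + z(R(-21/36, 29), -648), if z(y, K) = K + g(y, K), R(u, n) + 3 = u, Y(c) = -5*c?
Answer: -69841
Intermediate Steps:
k = -59520 (k = (-212 + 20)*310 = -192*310 = -59520)
R(u, n) = -3 + u
z(y, K) = 2*K (z(y, K) = K + K = 2*K)
(k + Y(A)) + z(R(-21/36, 29), -648) = (-59520 - 5*1805) + 2*(-648) = (-59520 - 9025) - 1296 = -68545 - 1296 = -69841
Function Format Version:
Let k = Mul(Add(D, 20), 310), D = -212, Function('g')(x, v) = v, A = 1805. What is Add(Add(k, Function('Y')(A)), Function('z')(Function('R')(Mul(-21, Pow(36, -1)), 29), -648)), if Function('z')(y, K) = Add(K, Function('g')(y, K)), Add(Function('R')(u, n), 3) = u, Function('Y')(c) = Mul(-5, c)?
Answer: -69841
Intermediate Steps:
k = -59520 (k = Mul(Add(-212, 20), 310) = Mul(-192, 310) = -59520)
Function('R')(u, n) = Add(-3, u)
Function('z')(y, K) = Mul(2, K) (Function('z')(y, K) = Add(K, K) = Mul(2, K))
Add(Add(k, Function('Y')(A)), Function('z')(Function('R')(Mul(-21, Pow(36, -1)), 29), -648)) = Add(Add(-59520, Mul(-5, 1805)), Mul(2, -648)) = Add(Add(-59520, -9025), -1296) = Add(-68545, -1296) = -69841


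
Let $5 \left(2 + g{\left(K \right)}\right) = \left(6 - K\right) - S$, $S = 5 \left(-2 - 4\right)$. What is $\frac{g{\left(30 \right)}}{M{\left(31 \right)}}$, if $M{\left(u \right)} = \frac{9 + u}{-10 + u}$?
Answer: $- \frac{21}{50} \approx -0.42$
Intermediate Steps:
$S = -30$ ($S = 5 \left(-6\right) = -30$)
$M{\left(u \right)} = \frac{9 + u}{-10 + u}$
$g{\left(K \right)} = \frac{26}{5} - \frac{K}{5}$ ($g{\left(K \right)} = -2 + \frac{\left(6 - K\right) - -30}{5} = -2 + \frac{\left(6 - K\right) + 30}{5} = -2 + \frac{36 - K}{5} = -2 - \left(- \frac{36}{5} + \frac{K}{5}\right) = \frac{26}{5} - \frac{K}{5}$)
$\frac{g{\left(30 \right)}}{M{\left(31 \right)}} = \frac{\frac{26}{5} - 6}{\frac{1}{-10 + 31} \left(9 + 31\right)} = \frac{\frac{26}{5} - 6}{\frac{1}{21} \cdot 40} = - \frac{4}{5 \cdot \frac{1}{21} \cdot 40} = - \frac{4}{5 \cdot \frac{40}{21}} = \left(- \frac{4}{5}\right) \frac{21}{40} = - \frac{21}{50}$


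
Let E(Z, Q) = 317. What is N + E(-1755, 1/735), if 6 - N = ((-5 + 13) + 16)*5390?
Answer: -129037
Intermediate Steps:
N = -129354 (N = 6 - ((-5 + 13) + 16)*5390 = 6 - (8 + 16)*5390 = 6 - 24*5390 = 6 - 1*129360 = 6 - 129360 = -129354)
N + E(-1755, 1/735) = -129354 + 317 = -129037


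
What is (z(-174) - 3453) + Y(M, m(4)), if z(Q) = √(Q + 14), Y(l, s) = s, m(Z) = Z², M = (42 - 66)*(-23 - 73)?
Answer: -3437 + 4*I*√10 ≈ -3437.0 + 12.649*I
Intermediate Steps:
M = 2304 (M = -24*(-96) = 2304)
z(Q) = √(14 + Q)
(z(-174) - 3453) + Y(M, m(4)) = (√(14 - 174) - 3453) + 4² = (√(-160) - 3453) + 16 = (4*I*√10 - 3453) + 16 = (-3453 + 4*I*√10) + 16 = -3437 + 4*I*√10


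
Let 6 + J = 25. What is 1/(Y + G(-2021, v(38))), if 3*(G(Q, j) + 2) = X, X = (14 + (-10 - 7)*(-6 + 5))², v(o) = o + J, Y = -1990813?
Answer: -3/5971484 ≈ -5.0239e-7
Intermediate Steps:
J = 19 (J = -6 + 25 = 19)
v(o) = 19 + o (v(o) = o + 19 = 19 + o)
X = 961 (X = (14 - 17*(-1))² = (14 + 17)² = 31² = 961)
G(Q, j) = 955/3 (G(Q, j) = -2 + (⅓)*961 = -2 + 961/3 = 955/3)
1/(Y + G(-2021, v(38))) = 1/(-1990813 + 955/3) = 1/(-5971484/3) = -3/5971484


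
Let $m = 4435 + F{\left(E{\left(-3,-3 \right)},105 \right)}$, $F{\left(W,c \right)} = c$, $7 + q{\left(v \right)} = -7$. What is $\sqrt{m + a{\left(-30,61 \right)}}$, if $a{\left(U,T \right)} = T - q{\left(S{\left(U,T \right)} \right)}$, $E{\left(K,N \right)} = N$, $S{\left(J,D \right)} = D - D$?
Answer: $\sqrt{4615} \approx 67.934$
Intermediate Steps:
$S{\left(J,D \right)} = 0$
$q{\left(v \right)} = -14$ ($q{\left(v \right)} = -7 - 7 = -14$)
$a{\left(U,T \right)} = 14 + T$ ($a{\left(U,T \right)} = T - -14 = T + 14 = 14 + T$)
$m = 4540$ ($m = 4435 + 105 = 4540$)
$\sqrt{m + a{\left(-30,61 \right)}} = \sqrt{4540 + \left(14 + 61\right)} = \sqrt{4540 + 75} = \sqrt{4615}$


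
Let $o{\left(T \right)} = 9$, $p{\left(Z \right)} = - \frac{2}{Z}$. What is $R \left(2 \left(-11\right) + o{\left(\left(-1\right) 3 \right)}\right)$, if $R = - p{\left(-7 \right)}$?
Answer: $\frac{26}{7} \approx 3.7143$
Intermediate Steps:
$R = - \frac{2}{7}$ ($R = - \frac{-2}{-7} = - \frac{\left(-2\right) \left(-1\right)}{7} = \left(-1\right) \frac{2}{7} = - \frac{2}{7} \approx -0.28571$)
$R \left(2 \left(-11\right) + o{\left(\left(-1\right) 3 \right)}\right) = - \frac{2 \left(2 \left(-11\right) + 9\right)}{7} = - \frac{2 \left(-22 + 9\right)}{7} = \left(- \frac{2}{7}\right) \left(-13\right) = \frac{26}{7}$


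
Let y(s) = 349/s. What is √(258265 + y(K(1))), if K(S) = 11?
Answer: 12*√217041/11 ≈ 508.23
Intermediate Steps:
√(258265 + y(K(1))) = √(258265 + 349/11) = √(2841264/11) = 12*√217041/11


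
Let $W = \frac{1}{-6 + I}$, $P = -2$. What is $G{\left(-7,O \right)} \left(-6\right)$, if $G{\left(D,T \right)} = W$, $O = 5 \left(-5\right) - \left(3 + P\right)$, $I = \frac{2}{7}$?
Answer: $\frac{21}{20} \approx 1.05$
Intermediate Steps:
$I = \frac{2}{7}$ ($I = 2 \cdot \frac{1}{7} = \frac{2}{7} \approx 0.28571$)
$W = - \frac{7}{40}$ ($W = \frac{1}{-6 + \frac{2}{7}} = \frac{1}{- \frac{40}{7}} = - \frac{7}{40} \approx -0.175$)
$O = -26$ ($O = 5 \left(-5\right) - 1 = -25 + \left(-3 + 2\right) = -25 - 1 = -26$)
$G{\left(D,T \right)} = - \frac{7}{40}$
$G{\left(-7,O \right)} \left(-6\right) = \left(- \frac{7}{40}\right) \left(-6\right) = \frac{21}{20}$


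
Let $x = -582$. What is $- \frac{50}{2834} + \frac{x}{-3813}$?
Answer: $\frac{243123}{1801007} \approx 0.13499$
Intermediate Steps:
$- \frac{50}{2834} + \frac{x}{-3813} = - \frac{50}{2834} - \frac{582}{-3813} = \left(-50\right) \frac{1}{2834} - - \frac{194}{1271} = - \frac{25}{1417} + \frac{194}{1271} = \frac{243123}{1801007}$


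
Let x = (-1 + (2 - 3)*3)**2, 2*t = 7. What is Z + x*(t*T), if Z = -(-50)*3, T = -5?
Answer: -130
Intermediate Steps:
t = 7/2 (t = (1/2)*7 = 7/2 ≈ 3.5000)
Z = 150 (Z = -10*(-15) = 150)
x = 16 (x = (-1 - 1*3)**2 = (-1 - 3)**2 = (-4)**2 = 16)
Z + x*(t*T) = 150 + 16*((7/2)*(-5)) = 150 + 16*(-35/2) = 150 - 280 = -130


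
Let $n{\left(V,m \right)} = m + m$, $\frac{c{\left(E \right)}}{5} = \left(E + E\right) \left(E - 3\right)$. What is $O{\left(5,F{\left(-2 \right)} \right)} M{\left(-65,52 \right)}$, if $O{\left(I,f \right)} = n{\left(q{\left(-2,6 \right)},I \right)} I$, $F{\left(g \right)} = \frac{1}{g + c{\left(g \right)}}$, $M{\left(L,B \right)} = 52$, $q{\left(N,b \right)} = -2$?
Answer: $2600$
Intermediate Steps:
$c{\left(E \right)} = 10 E \left(-3 + E\right)$ ($c{\left(E \right)} = 5 \left(E + E\right) \left(E - 3\right) = 5 \cdot 2 E \left(-3 + E\right) = 10 E \left(-3 + E\right)$)
$F{\left(g \right)} = \frac{1}{g + 10 g \left(-3 + g\right)}$
$n{\left(V,m \right)} = 2 m$
$O{\left(I,f \right)} = 2 I^{2}$ ($O{\left(I,f \right)} = 2 I I = 2 I^{2}$)
$O{\left(5,F{\left(-2 \right)} \right)} M{\left(-65,52 \right)} = 2 \cdot 5^{2} \cdot 52 = 2 \cdot 25 \cdot 52 = 50 \cdot 52 = 2600$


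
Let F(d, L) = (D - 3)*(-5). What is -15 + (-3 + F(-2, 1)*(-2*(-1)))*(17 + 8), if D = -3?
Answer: 1410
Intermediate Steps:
F(d, L) = 30 (F(d, L) = (-3 - 3)*(-5) = -6*(-5) = 30)
-15 + (-3 + F(-2, 1)*(-2*(-1)))*(17 + 8) = -15 + (-3 + 30*(-2*(-1)))*(17 + 8) = -15 + (-3 + 30*2)*25 = -15 + (-3 + 60)*25 = -15 + 57*25 = -15 + 1425 = 1410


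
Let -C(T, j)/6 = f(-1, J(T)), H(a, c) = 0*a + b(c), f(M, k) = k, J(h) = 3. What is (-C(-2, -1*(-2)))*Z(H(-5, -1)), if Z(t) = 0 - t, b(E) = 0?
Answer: 0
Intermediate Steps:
H(a, c) = 0 (H(a, c) = 0*a + 0 = 0 + 0 = 0)
Z(t) = -t
C(T, j) = -18 (C(T, j) = -6*3 = -18)
(-C(-2, -1*(-2)))*Z(H(-5, -1)) = (-1*(-18))*(-1*0) = 18*0 = 0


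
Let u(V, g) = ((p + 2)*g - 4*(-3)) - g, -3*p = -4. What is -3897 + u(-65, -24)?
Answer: -3941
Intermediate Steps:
p = 4/3 (p = -⅓*(-4) = 4/3 ≈ 1.3333)
u(V, g) = 12 + 7*g/3 (u(V, g) = ((4/3 + 2)*g - 4*(-3)) - g = (10*g/3 + 12) - g = (12 + 10*g/3) - g = 12 + 7*g/3)
-3897 + u(-65, -24) = -3897 + (12 + (7/3)*(-24)) = -3897 + (12 - 56) = -3897 - 44 = -3941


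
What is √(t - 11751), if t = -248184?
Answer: I*√259935 ≈ 509.84*I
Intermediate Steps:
√(t - 11751) = √(-248184 - 11751) = √(-259935) = I*√259935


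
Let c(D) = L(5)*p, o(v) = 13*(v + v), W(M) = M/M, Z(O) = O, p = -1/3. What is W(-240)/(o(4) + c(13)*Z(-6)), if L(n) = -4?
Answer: 1/96 ≈ 0.010417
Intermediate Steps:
p = -1/3 (p = -1*1/3 = -1/3 ≈ -0.33333)
W(M) = 1
o(v) = 26*v (o(v) = 13*(2*v) = 26*v)
c(D) = 4/3 (c(D) = -4*(-1/3) = 4/3)
W(-240)/(o(4) + c(13)*Z(-6)) = 1/(26*4 + (4/3)*(-6)) = 1/(104 - 8) = 1/96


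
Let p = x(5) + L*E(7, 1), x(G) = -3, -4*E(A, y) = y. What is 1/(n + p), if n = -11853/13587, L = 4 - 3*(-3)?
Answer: -18116/129029 ≈ -0.14040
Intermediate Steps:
E(A, y) = -y/4
L = 13 (L = 4 + 9 = 13)
p = -25/4 (p = -3 + 13*(-¼*1) = -3 + 13*(-¼) = -3 - 13/4 = -25/4 ≈ -6.2500)
n = -3951/4529 (n = -11853*1/13587 = -3951/4529 ≈ -0.87238)
1/(n + p) = 1/(-3951/4529 - 25/4) = 1/(-129029/18116) = -18116/129029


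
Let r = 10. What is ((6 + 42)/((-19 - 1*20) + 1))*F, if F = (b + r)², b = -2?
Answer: -1536/19 ≈ -80.842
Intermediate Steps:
F = 64 (F = (-2 + 10)² = 8² = 64)
((6 + 42)/((-19 - 1*20) + 1))*F = ((6 + 42)/((-19 - 1*20) + 1))*64 = (48/((-19 - 20) + 1))*64 = (48/(-39 + 1))*64 = (48/(-38))*64 = (48*(-1/38))*64 = -24/19*64 = -1536/19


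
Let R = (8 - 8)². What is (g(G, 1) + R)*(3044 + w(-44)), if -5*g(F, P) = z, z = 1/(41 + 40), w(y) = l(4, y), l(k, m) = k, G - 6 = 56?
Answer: -1016/135 ≈ -7.5259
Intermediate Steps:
G = 62 (G = 6 + 56 = 62)
w(y) = 4
z = 1/81 ≈ 0.012346
g(F, P) = -1/405 (g(F, P) = -⅕*1/81 = -1/405)
R = 0 (R = 0² = 0)
(g(G, 1) + R)*(3044 + w(-44)) = (-1/405 + 0)*(3044 + 4) = -1/405*3048 = -1016/135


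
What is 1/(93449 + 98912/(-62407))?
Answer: 62407/5831772831 ≈ 1.0701e-5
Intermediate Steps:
1/(93449 + 98912/(-62407)) = 1/(93449 + 98912*(-1/62407)) = 1/(93449 - 98912/62407) = 1/(5831772831/62407) = 62407/5831772831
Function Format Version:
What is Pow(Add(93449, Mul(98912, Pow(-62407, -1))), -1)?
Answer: Rational(62407, 5831772831) ≈ 1.0701e-5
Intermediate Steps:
Pow(Add(93449, Mul(98912, Pow(-62407, -1))), -1) = Pow(Add(93449, Mul(98912, Rational(-1, 62407))), -1) = Pow(Add(93449, Rational(-98912, 62407)), -1) = Pow(Rational(5831772831, 62407), -1) = Rational(62407, 5831772831)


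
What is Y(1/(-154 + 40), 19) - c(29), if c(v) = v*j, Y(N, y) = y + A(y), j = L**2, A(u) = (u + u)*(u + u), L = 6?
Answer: 419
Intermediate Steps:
A(u) = 4*u**2 (A(u) = (2*u)*(2*u) = 4*u**2)
j = 36 (j = 6**2 = 36)
Y(N, y) = y + 4*y**2
c(v) = 36*v (c(v) = v*36 = 36*v)
Y(1/(-154 + 40), 19) - c(29) = 19*(1 + 4*19) - 36*29 = 19*(1 + 76) - 1*1044 = 19*77 - 1044 = 1463 - 1044 = 419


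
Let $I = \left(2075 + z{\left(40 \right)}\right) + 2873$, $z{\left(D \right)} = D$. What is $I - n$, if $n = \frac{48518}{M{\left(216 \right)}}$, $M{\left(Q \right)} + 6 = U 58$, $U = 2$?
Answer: $\frac{250081}{55} \approx 4546.9$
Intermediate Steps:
$M{\left(Q \right)} = 110$ ($M{\left(Q \right)} = -6 + 2 \cdot 58 = -6 + 116 = 110$)
$n = \frac{24259}{55}$ ($n = \frac{48518}{110} = 48518 \cdot \frac{1}{110} = \frac{24259}{55} \approx 441.07$)
$I = 4988$ ($I = \left(2075 + 40\right) + 2873 = 2115 + 2873 = 4988$)
$I - n = 4988 - \frac{24259}{55} = \frac{250081}{55}$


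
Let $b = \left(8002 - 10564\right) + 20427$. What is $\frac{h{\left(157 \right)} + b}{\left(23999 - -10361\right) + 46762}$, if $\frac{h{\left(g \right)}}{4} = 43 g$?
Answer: $\frac{44869}{81122} \approx 0.55311$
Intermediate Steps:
$h{\left(g \right)} = 172 g$ ($h{\left(g \right)} = 4 \cdot 43 g = 172 g$)
$b = 17865$ ($b = -2562 + 20427 = 17865$)
$\frac{h{\left(157 \right)} + b}{\left(23999 - -10361\right) + 46762} = \frac{172 \cdot 157 + 17865}{\left(23999 - -10361\right) + 46762} = \frac{27004 + 17865}{\left(23999 + 10361\right) + 46762} = \frac{44869}{34360 + 46762} = \frac{44869}{81122}$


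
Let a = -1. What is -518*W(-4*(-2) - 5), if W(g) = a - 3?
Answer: 2072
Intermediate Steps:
W(g) = -4 (W(g) = -1 - 3 = -4)
-518*W(-4*(-2) - 5) = -518*(-4) = 2072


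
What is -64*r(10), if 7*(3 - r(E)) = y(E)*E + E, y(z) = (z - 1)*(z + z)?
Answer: 114496/7 ≈ 16357.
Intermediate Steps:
y(z) = 2*z*(-1 + z) (y(z) = (-1 + z)*(2*z) = 2*z*(-1 + z))
r(E) = 3 - E/7 - 2*E**2*(-1 + E)/7 (r(E) = 3 - ((2*E*(-1 + E))*E + E)/7 = 3 - (2*E**2*(-1 + E) + E)/7 = 3 - (E + 2*E**2*(-1 + E))/7 = 3 + (-E/7 - 2*E**2*(-1 + E)/7) = 3 - E/7 - 2*E**2*(-1 + E)/7)
-64*r(10) = -64*(3 - 1/7*10 + (2/7)*10**2*(1 - 1*10)) = -64*(3 - 10/7 + (2/7)*100*(1 - 10)) = -64*(3 - 10/7 + (2/7)*100*(-9)) = -64*(3 - 10/7 - 1800/7) = -64*(-1789/7) = 114496/7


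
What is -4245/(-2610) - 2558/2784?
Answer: 985/1392 ≈ 0.70761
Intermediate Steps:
-4245/(-2610) - 2558/2784 = -4245*(-1/2610) - 2558*1/2784 = 283/174 - 1279/1392 = 985/1392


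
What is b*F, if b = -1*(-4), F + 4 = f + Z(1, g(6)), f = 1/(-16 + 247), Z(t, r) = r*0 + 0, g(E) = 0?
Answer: -3692/231 ≈ -15.983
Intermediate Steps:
Z(t, r) = 0 (Z(t, r) = 0 + 0 = 0)
f = 1/231 ≈ 0.0043290
F = -923/231 (F = -4 + (1/231 + 0) = -4 + 1/231 = -923/231 ≈ -3.9957)
b = 4
b*F = 4*(-923/231) = -3692/231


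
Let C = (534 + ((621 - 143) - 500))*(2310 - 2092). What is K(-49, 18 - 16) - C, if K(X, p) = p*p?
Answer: -111612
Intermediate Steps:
K(X, p) = p²
C = 111616 (C = (534 + (478 - 500))*218 = (534 - 22)*218 = 512*218 = 111616)
K(-49, 18 - 16) - C = (18 - 16)² - 1*111616 = 2² - 111616 = 4 - 111616 = -111612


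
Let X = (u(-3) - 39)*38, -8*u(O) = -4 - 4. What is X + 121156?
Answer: 119712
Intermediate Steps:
u(O) = 1 (u(O) = -(-4 - 4)/8 = -1/8*(-8) = 1)
X = -1444 (X = (1 - 39)*38 = -38*38 = -1444)
X + 121156 = -1444 + 121156 = 119712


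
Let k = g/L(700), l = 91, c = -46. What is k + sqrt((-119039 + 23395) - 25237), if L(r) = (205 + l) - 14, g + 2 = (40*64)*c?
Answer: -19627/47 + I*sqrt(120881) ≈ -417.6 + 347.68*I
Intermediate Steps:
g = -117762 (g = -2 + (40*64)*(-46) = -2 + 2560*(-46) = -2 - 117760 = -117762)
L(r) = 282 (L(r) = (205 + 91) - 14 = 296 - 14 = 282)
k = -19627/47 (k = -117762/282 = -117762*1/282 = -19627/47 ≈ -417.60)
k + sqrt((-119039 + 23395) - 25237) = -19627/47 + sqrt((-119039 + 23395) - 25237) = -19627/47 + sqrt(-95644 - 25237) = -19627/47 + sqrt(-120881) = -19627/47 + I*sqrt(120881)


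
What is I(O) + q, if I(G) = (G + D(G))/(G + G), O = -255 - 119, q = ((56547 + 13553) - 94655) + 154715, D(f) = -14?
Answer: 24340017/187 ≈ 1.3016e+5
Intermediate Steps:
q = 130160 (q = (70100 - 94655) + 154715 = -24555 + 154715 = 130160)
O = -374
I(G) = (-14 + G)/(2*G) (I(G) = (G - 14)/(G + G) = (-14 + G)/((2*G)) = (-14 + G)*(1/(2*G)) = (-14 + G)/(2*G))
I(O) + q = (½)*(-14 - 374)/(-374) + 130160 = (½)*(-1/374)*(-388) + 130160 = 97/187 + 130160 = 24340017/187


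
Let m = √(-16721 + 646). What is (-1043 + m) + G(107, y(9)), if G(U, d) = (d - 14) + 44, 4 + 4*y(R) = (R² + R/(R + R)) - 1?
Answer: -7951/8 + 5*I*√643 ≈ -993.88 + 126.79*I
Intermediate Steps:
y(R) = -9/8 + R²/4 (y(R) = -1 + ((R² + R/(R + R)) - 1)/4 = -1 + ((R² + R/((2*R))) - 1)/4 = -1 + ((R² + (1/(2*R))*R) - 1)/4 = -1 + ((R² + ½) - 1)/4 = -1 + ((½ + R²) - 1)/4 = -1 + (-½ + R²)/4 = -1 + (-⅛ + R²/4) = -9/8 + R²/4)
G(U, d) = 30 + d (G(U, d) = (-14 + d) + 44 = 30 + d)
m = 5*I*√643 (m = √(-16075) = 5*I*√643 ≈ 126.79*I)
(-1043 + m) + G(107, y(9)) = (-1043 + 5*I*√643) + (30 + (-9/8 + (¼)*9²)) = (-1043 + 5*I*√643) + (30 + (-9/8 + (¼)*81)) = (-1043 + 5*I*√643) + (30 + (-9/8 + 81/4)) = (-1043 + 5*I*√643) + (30 + 153/8) = (-1043 + 5*I*√643) + 393/8 = -7951/8 + 5*I*√643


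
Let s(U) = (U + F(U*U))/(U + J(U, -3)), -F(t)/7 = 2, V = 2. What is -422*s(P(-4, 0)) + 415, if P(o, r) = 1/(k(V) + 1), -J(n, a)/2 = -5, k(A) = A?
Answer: 30167/31 ≈ 973.13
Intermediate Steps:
F(t) = -14 (F(t) = -7*2 = -14)
J(n, a) = 10 (J(n, a) = -2*(-5) = 10)
P(o, r) = 1/3 (P(o, r) = 1/(2 + 1) = 1/3)
s(U) = (-14 + U)/(10 + U) (s(U) = (U - 14)/(U + 10) = (-14 + U)/(10 + U))
-422*s(P(-4, 0)) + 415 = -422*(-14 + 1/3)/(10 + 1/3) + 415 = -422*(-41)/(31/3*3) + 415 = -1266*(-41)/(31*3) + 415 = -422*(-41/31) + 415 = 17302/31 + 415 = 30167/31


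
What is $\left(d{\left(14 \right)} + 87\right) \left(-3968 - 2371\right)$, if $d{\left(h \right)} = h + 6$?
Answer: $-678273$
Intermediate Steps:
$d{\left(h \right)} = 6 + h$
$\left(d{\left(14 \right)} + 87\right) \left(-3968 - 2371\right) = \left(\left(6 + 14\right) + 87\right) \left(-3968 - 2371\right) = \left(20 + 87\right) \left(-6339\right) = 107 \left(-6339\right) = -678273$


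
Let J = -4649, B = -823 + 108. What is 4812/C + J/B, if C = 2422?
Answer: 7350229/865865 ≈ 8.4889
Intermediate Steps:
B = -715
4812/C + J/B = 4812/2422 - 4649/(-715) = 4812*(1/2422) - 4649*(-1/715) = 2406/1211 + 4649/715 = 7350229/865865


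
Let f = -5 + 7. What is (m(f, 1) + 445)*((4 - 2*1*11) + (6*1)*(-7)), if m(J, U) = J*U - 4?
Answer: -26580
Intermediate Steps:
f = 2
m(J, U) = -4 + J*U
(m(f, 1) + 445)*((4 - 2*1*11) + (6*1)*(-7)) = ((-4 + 2*1) + 445)*((4 - 2*1*11) + (6*1)*(-7)) = ((-4 + 2) + 445)*((4 - 2*11) + 6*(-7)) = (-2 + 445)*((4 - 22) - 42) = 443*(-18 - 42) = 443*(-60) = -26580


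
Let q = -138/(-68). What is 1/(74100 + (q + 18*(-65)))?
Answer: 34/2479689 ≈ 1.3711e-5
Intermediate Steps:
q = 69/34 (q = -138*(-1/68) = 69/34 ≈ 2.0294)
1/(74100 + (q + 18*(-65))) = 1/(74100 + (69/34 + 18*(-65))) = 1/(74100 + (69/34 - 1170)) = 1/(74100 - 39711/34) = 1/(2479689/34) = 34/2479689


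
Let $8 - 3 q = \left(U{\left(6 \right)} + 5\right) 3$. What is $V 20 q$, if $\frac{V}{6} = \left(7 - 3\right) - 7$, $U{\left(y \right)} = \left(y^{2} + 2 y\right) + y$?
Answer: $20280$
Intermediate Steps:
$U{\left(y \right)} = y^{2} + 3 y$
$q = - \frac{169}{3}$ ($q = \frac{8}{3} - \frac{\left(6 \left(3 + 6\right) + 5\right) 3}{3} = \frac{8}{3} - \frac{\left(6 \cdot 9 + 5\right) 3}{3} = \frac{8}{3} - \frac{\left(54 + 5\right) 3}{3} = \frac{8}{3} - \frac{59 \cdot 3}{3} = \frac{8}{3} - 59 = - \frac{169}{3} \approx -56.333$)
$V = -18$ ($V = 6 \left(\left(7 - 3\right) - 7\right) = 6 \left(4 - 7\right) = 6 \left(-3\right) = -18$)
$V 20 q = \left(-18\right) 20 \left(- \frac{169}{3}\right) = \left(-360\right) \left(- \frac{169}{3}\right) = 20280$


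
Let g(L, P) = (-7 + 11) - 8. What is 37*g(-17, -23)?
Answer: -148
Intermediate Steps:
g(L, P) = -4 (g(L, P) = 4 - 8 = -4)
37*g(-17, -23) = 37*(-4) = -148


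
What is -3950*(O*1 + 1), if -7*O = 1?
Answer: -23700/7 ≈ -3385.7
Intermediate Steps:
O = -⅐ (O = -⅐*1 = -⅐ ≈ -0.14286)
-3950*(O*1 + 1) = -3950*(-⅐*1 + 1) = -3950*(-⅐ + 1) = -3950*6/7 = -23700/7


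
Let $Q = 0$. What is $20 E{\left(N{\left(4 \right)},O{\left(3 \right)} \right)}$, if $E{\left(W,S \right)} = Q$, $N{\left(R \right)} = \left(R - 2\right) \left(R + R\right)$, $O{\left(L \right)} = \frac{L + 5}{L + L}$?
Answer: $0$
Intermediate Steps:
$O{\left(L \right)} = \frac{5 + L}{2 L}$
$N{\left(R \right)} = 2 R \left(-2 + R\right)$ ($N{\left(R \right)} = \left(-2 + R\right) 2 R = 2 R \left(-2 + R\right)$)
$E{\left(W,S \right)} = 0$
$20 E{\left(N{\left(4 \right)},O{\left(3 \right)} \right)} = 20 \cdot 0 = 0$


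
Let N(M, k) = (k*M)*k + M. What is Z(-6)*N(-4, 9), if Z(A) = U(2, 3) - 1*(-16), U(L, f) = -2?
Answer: -4592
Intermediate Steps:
N(M, k) = M + M*k² (N(M, k) = (M*k)*k + M = M*k² + M = M + M*k²)
Z(A) = 14 (Z(A) = -2 - 1*(-16) = -2 + 16 = 14)
Z(-6)*N(-4, 9) = 14*(-4*(1 + 9²)) = 14*(-4*(1 + 81)) = 14*(-4*82) = 14*(-328) = -4592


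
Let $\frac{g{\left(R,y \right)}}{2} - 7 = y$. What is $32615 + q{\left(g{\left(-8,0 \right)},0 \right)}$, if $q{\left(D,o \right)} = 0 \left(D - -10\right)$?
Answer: $32615$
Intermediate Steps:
$g{\left(R,y \right)} = 14 + 2 y$
$q{\left(D,o \right)} = 0$ ($q{\left(D,o \right)} = 0 \left(D + 10\right) = 0 \left(10 + D\right) = 0$)
$32615 + q{\left(g{\left(-8,0 \right)},0 \right)} = 32615 + 0 = 32615$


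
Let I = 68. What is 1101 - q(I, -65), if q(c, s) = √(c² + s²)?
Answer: 1101 - √8849 ≈ 1006.9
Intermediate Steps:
1101 - q(I, -65) = 1101 - √(68² + (-65)²) = 1101 - √(4624 + 4225) = 1101 - √8849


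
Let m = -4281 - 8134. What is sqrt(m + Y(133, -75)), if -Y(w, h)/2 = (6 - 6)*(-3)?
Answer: I*sqrt(12415) ≈ 111.42*I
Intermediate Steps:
Y(w, h) = 0 (Y(w, h) = -2*(6 - 6)*(-3) = -0*(-3) = -2*0 = 0)
m = -12415
sqrt(m + Y(133, -75)) = sqrt(-12415 + 0) = sqrt(-12415) = I*sqrt(12415)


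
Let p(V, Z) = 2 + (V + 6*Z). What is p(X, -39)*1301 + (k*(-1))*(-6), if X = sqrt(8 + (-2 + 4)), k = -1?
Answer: -301838 + 1301*sqrt(10) ≈ -2.9772e+5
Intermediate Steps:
X = sqrt(10) (X = sqrt(8 + 2) = sqrt(10) ≈ 3.1623)
p(V, Z) = 2 + V + 6*Z
p(X, -39)*1301 + (k*(-1))*(-6) = (2 + sqrt(10) + 6*(-39))*1301 - 1*(-1)*(-6) = (2 + sqrt(10) - 234)*1301 + 1*(-6) = (-232 + sqrt(10))*1301 - 6 = (-301832 + 1301*sqrt(10)) - 6 = -301838 + 1301*sqrt(10)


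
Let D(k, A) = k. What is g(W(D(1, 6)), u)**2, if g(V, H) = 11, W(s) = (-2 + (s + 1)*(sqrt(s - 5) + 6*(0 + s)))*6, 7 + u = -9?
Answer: 121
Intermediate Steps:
u = -16 (u = -7 - 9 = -16)
W(s) = -12 + 6*(1 + s)*(sqrt(-5 + s) + 6*s) (W(s) = (-2 + (1 + s)*(sqrt(-5 + s) + 6*s))*6 = -12 + 6*(1 + s)*(sqrt(-5 + s) + 6*s))
g(W(D(1, 6)), u)**2 = 11**2 = 121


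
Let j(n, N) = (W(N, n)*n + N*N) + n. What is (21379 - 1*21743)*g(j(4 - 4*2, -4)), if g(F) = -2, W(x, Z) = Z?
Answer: 728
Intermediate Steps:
j(n, N) = n + N² + n² (j(n, N) = (n*n + N*N) + n = (n² + N²) + n = (N² + n²) + n = n + N² + n²)
(21379 - 1*21743)*g(j(4 - 4*2, -4)) = (21379 - 1*21743)*(-2) = (21379 - 21743)*(-2) = -364*(-2) = 728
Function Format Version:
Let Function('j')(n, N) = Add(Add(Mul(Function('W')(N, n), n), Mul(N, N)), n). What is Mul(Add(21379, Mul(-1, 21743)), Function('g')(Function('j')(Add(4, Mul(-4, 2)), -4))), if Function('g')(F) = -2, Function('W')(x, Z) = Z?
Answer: 728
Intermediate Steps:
Function('j')(n, N) = Add(n, Pow(N, 2), Pow(n, 2)) (Function('j')(n, N) = Add(Add(Mul(n, n), Mul(N, N)), n) = Add(Add(Pow(n, 2), Pow(N, 2)), n) = Add(Add(Pow(N, 2), Pow(n, 2)), n) = Add(n, Pow(N, 2), Pow(n, 2)))
Mul(Add(21379, Mul(-1, 21743)), Function('g')(Function('j')(Add(4, Mul(-4, 2)), -4))) = Mul(Add(21379, Mul(-1, 21743)), -2) = Mul(Add(21379, -21743), -2) = Mul(-364, -2) = 728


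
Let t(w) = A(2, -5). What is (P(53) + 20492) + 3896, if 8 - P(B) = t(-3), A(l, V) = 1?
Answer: 24395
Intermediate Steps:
t(w) = 1
P(B) = 7 (P(B) = 8 - 1*1 = 8 - 1 = 7)
(P(53) + 20492) + 3896 = (7 + 20492) + 3896 = 20499 + 3896 = 24395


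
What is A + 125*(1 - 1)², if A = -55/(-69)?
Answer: 55/69 ≈ 0.79710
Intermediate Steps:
A = 55/69 (A = -55*(-1/69) = 55/69 ≈ 0.79710)
A + 125*(1 - 1)² = 55/69 + 125*(1 - 1)² = 55/69 + 125*0² = 55/69 + 125*0 = 55/69 + 0 = 55/69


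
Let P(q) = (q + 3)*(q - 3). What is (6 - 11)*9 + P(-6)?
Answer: -18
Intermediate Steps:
P(q) = (-3 + q)*(3 + q) (P(q) = (3 + q)*(-3 + q) = (-3 + q)*(3 + q))
(6 - 11)*9 + P(-6) = (6 - 11)*9 + (-9 + (-6)²) = -5*9 + (-9 + 36) = -45 + 27 = -18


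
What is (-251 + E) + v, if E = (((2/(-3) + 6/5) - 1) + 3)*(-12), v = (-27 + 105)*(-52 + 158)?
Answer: 39933/5 ≈ 7986.6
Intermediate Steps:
v = 8268 (v = 78*106 = 8268)
E = -152/5 (E = (((2*(-⅓) + 6*(⅕)) - 1) + 3)*(-12) = (((-⅔ + 6/5) - 1) + 3)*(-12) = ((8/15 - 1) + 3)*(-12) = (-7/15 + 3)*(-12) = (38/15)*(-12) = -152/5 ≈ -30.400)
(-251 + E) + v = (-251 - 152/5) + 8268 = -1407/5 + 8268 = 39933/5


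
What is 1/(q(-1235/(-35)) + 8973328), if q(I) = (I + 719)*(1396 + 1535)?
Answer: 7/78288976 ≈ 8.9412e-8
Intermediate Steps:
q(I) = 2107389 + 2931*I (q(I) = (719 + I)*2931 = 2107389 + 2931*I)
1/(q(-1235/(-35)) + 8973328) = 1/((2107389 + 2931*(-1235/(-35))) + 8973328) = 1/((2107389 + 2931*(-1235*(-1/35))) + 8973328) = 1/((2107389 + 2931*(247/7)) + 8973328) = 1/((2107389 + 723957/7) + 8973328) = 1/(15475680/7 + 8973328) = 1/(78288976/7) = 7/78288976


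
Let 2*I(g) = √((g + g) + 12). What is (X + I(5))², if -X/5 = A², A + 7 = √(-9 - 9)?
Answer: (√22 - 10*(7 - 3*I*√2)²)²/4 ≈ -64897.0 - 90672.0*I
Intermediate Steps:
A = -7 + 3*I*√2 (A = -7 + √(-9 - 9) = -7 + √(-18) = -7 + 3*I*√2 ≈ -7.0 + 4.2426*I)
I(g) = √(12 + 2*g)/2 (I(g) = √((g + g) + 12)/2 = √(2*g + 12)/2 = √(12 + 2*g)/2)
X = -5*(-7 + 3*I*√2)² ≈ -155.0 + 296.98*I
(X + I(5))² = ((-155 + 210*I*√2) + √(12 + 2*5)/2)² = ((-155 + 210*I*√2) + √(12 + 10)/2)² = ((-155 + 210*I*√2) + √22/2)² = (-155 + √22/2 + 210*I*√2)²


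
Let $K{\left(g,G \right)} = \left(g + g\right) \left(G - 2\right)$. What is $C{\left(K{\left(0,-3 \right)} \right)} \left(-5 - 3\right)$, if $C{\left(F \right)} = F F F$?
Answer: $0$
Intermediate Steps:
$K{\left(g,G \right)} = 2 g \left(-2 + G\right)$
$C{\left(F \right)} = F^{3}$ ($C{\left(F \right)} = F^{2} F = F^{3}$)
$C{\left(K{\left(0,-3 \right)} \right)} \left(-5 - 3\right) = \left(2 \cdot 0 \left(-2 - 3\right)\right)^{3} \left(-5 - 3\right) = \left(2 \cdot 0 \left(-5\right)\right)^{3} \left(-8\right) = 0^{3} \left(-8\right) = 0 \left(-8\right) = 0$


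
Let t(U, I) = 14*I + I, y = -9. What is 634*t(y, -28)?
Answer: -266280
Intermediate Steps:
t(U, I) = 15*I
634*t(y, -28) = 634*(15*(-28)) = 634*(-420) = -266280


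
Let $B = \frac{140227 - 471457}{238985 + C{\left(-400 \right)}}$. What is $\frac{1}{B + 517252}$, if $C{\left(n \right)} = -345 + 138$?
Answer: $\frac{119389}{61754033413} \approx 1.9333 \cdot 10^{-6}$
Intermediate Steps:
$C{\left(n \right)} = -207$
$B = - \frac{165615}{119389}$ ($B = \frac{140227 - 471457}{238985 - 207} = - \frac{331230}{238778} = \left(-331230\right) \frac{1}{238778} = - \frac{165615}{119389} \approx -1.3872$)
$\frac{1}{B + 517252} = \frac{1}{- \frac{165615}{119389} + 517252} = \frac{1}{\frac{61754033413}{119389}} = \frac{119389}{61754033413}$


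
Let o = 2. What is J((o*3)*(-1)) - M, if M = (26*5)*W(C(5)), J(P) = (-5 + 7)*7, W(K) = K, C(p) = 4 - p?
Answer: 144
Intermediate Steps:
J(P) = 14 (J(P) = 2*7 = 14)
M = -130 (M = (26*5)*(4 - 1*5) = 130*(4 - 5) = 130*(-1) = -130)
J((o*3)*(-1)) - M = 14 - 1*(-130) = 14 + 130 = 144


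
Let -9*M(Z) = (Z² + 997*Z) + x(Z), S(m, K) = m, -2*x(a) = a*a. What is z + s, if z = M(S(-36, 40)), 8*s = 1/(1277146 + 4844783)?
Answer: 191787791713/48975432 ≈ 3916.0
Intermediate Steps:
x(a) = -a²/2 (x(a) = -a*a/2 = -a²/2)
M(Z) = -997*Z/9 - Z²/18 (M(Z) = -((Z² + 997*Z) - Z²/2)/9 = -(Z²/2 + 997*Z)/9 = -997*Z/9 - Z²/18)
s = 1/48975432 (s = 1/(8*(1277146 + 4844783)) = (⅛)/6121929 = (⅛)*(1/6121929) = 1/48975432 ≈ 2.0418e-8)
z = 3916 (z = (1/18)*(-36)*(-1994 - 1*(-36)) = (1/18)*(-36)*(-1994 + 36) = (1/18)*(-36)*(-1958) = 3916)
z + s = 3916 + 1/48975432 = 191787791713/48975432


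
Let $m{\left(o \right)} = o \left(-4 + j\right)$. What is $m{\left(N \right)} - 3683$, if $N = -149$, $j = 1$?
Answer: $-3236$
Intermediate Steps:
$m{\left(o \right)} = - 3 o$ ($m{\left(o \right)} = o \left(-4 + 1\right) = o \left(-3\right) = - 3 o$)
$m{\left(N \right)} - 3683 = \left(-3\right) \left(-149\right) - 3683 = 447 - 3683 = -3236$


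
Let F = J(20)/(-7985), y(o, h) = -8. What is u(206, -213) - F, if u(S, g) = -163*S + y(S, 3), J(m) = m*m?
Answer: -53636762/1597 ≈ -33586.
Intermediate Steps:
J(m) = m**2
u(S, g) = -8 - 163*S (u(S, g) = -163*S - 8 = -8 - 163*S)
F = -80/1597 (F = 20**2/(-7985) = 400*(-1/7985) = -80/1597 ≈ -0.050094)
u(206, -213) - F = (-8 - 163*206) - 1*(-80/1597) = (-8 - 33578) + 80/1597 = -33586 + 80/1597 = -53636762/1597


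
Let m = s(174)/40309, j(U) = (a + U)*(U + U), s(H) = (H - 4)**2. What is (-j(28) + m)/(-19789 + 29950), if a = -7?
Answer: -47374484/409579749 ≈ -0.11567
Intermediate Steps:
s(H) = (-4 + H)**2
j(U) = 2*U*(-7 + U) (j(U) = (-7 + U)*(U + U) = (-7 + U)*(2*U) = 2*U*(-7 + U))
m = 28900/40309 (m = (-4 + 174)**2/40309 = 170**2*(1/40309) = 28900*(1/40309) = 28900/40309 ≈ 0.71696)
(-j(28) + m)/(-19789 + 29950) = (-2*28*(-7 + 28) + 28900/40309)/(-19789 + 29950) = (-2*28*21 + 28900/40309)/10161 = (-1*1176 + 28900/40309)*(1/10161) = (-1176 + 28900/40309)*(1/10161) = -47374484/40309*1/10161 = -47374484/409579749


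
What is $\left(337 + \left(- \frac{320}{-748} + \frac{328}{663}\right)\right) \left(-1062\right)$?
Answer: $- \frac{872422026}{2431} \approx -3.5887 \cdot 10^{5}$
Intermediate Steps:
$\left(337 + \left(- \frac{320}{-748} + \frac{328}{663}\right)\right) \left(-1062\right) = \left(337 + \left(\left(-320\right) \left(- \frac{1}{748}\right) + 328 \cdot \frac{1}{663}\right)\right) \left(-1062\right) = \left(337 + \left(\frac{80}{187} + \frac{328}{663}\right)\right) \left(-1062\right) = \left(337 + \frac{6728}{7293}\right) \left(-1062\right) = \frac{2464469}{7293} \left(-1062\right) = - \frac{872422026}{2431}$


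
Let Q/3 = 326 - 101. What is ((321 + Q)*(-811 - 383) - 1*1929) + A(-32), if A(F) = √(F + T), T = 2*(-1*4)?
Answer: -1191153 + 2*I*√10 ≈ -1.1912e+6 + 6.3246*I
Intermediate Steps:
Q = 675 (Q = 3*(326 - 101) = 3*225 = 675)
T = -8 (T = 2*(-4) = -8)
A(F) = √(-8 + F) (A(F) = √(F - 8) = √(-8 + F))
((321 + Q)*(-811 - 383) - 1*1929) + A(-32) = ((321 + 675)*(-811 - 383) - 1*1929) + √(-8 - 32) = (996*(-1194) - 1929) + √(-40) = (-1189224 - 1929) + 2*I*√10 = -1191153 + 2*I*√10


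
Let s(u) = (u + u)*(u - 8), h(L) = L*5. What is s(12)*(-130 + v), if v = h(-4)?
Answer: -14400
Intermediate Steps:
h(L) = 5*L
v = -20 (v = 5*(-4) = -20)
s(u) = 2*u*(-8 + u) (s(u) = (2*u)*(-8 + u) = 2*u*(-8 + u))
s(12)*(-130 + v) = (2*12*(-8 + 12))*(-130 - 20) = (2*12*4)*(-150) = 96*(-150) = -14400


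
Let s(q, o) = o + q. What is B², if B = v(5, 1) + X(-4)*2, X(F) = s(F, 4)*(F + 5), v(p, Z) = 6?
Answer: 36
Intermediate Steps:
X(F) = (4 + F)*(5 + F) (X(F) = (4 + F)*(F + 5) = (4 + F)*(5 + F))
B = 6 (B = 6 + ((4 - 4)*(5 - 4))*2 = 6 + (0*1)*2 = 6 + 0*2 = 6 + 0 = 6)
B² = 6² = 36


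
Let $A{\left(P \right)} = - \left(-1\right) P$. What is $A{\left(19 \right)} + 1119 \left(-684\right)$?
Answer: $-765377$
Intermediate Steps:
$A{\left(P \right)} = P$
$A{\left(19 \right)} + 1119 \left(-684\right) = 19 + 1119 \left(-684\right) = 19 - 765396 = -765377$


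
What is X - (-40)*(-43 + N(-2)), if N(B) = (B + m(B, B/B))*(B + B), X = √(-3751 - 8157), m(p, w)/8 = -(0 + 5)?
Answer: 5000 + 2*I*√2977 ≈ 5000.0 + 109.12*I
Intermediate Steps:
m(p, w) = -40 (m(p, w) = 8*(-(0 + 5)) = 8*(-1*5) = 8*(-5) = -40)
X = 2*I*√2977 (X = √(-11908) = 2*I*√2977 ≈ 109.12*I)
N(B) = 2*B*(-40 + B) (N(B) = (B - 40)*(B + B) = (-40 + B)*(2*B) = 2*B*(-40 + B))
X - (-40)*(-43 + N(-2)) = 2*I*√2977 - (-40)*(-43 + 2*(-2)*(-40 - 2)) = 2*I*√2977 - (-40)*(-43 + 2*(-2)*(-42)) = 2*I*√2977 - (-40)*(-43 + 168) = 2*I*√2977 - (-40)*125 = 2*I*√2977 - 1*(-5000) = 2*I*√2977 + 5000 = 5000 + 2*I*√2977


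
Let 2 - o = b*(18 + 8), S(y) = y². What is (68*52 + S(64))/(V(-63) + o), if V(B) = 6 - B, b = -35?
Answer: 848/109 ≈ 7.7798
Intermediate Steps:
o = 912 (o = 2 - (-35)*(18 + 8) = 2 - (-35)*26 = 2 - 1*(-910) = 2 + 910 = 912)
(68*52 + S(64))/(V(-63) + o) = (68*52 + 64²)/((6 - 1*(-63)) + 912) = (3536 + 4096)/((6 + 63) + 912) = 7632/(69 + 912) = 7632/981 = 7632*(1/981) = 848/109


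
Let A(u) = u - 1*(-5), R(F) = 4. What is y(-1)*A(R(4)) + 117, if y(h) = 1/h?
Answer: 108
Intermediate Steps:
A(u) = 5 + u (A(u) = u + 5 = 5 + u)
y(-1)*A(R(4)) + 117 = (5 + 4)/(-1) + 117 = -1*9 + 117 = -9 + 117 = 108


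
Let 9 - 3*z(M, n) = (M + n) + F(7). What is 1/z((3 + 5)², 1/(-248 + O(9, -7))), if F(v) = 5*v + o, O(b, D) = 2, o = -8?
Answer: -738/20171 ≈ -0.036587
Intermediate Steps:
F(v) = -8 + 5*v (F(v) = 5*v - 8 = -8 + 5*v)
z(M, n) = -6 - M/3 - n/3 (z(M, n) = 3 - ((M + n) + (-8 + 5*7))/3 = 3 - ((M + n) + (-8 + 35))/3 = 3 - ((M + n) + 27)/3 = 3 - (27 + M + n)/3 = 3 + (-9 - M/3 - n/3) = -6 - M/3 - n/3)
1/z((3 + 5)², 1/(-248 + O(9, -7))) = 1/(-6 - (3 + 5)²/3 - 1/(3*(-248 + 2))) = 1/(-6 - ⅓*8² - ⅓/(-246)) = 1/(-6 - ⅓*64 - ⅓*(-1/246)) = 1/(-6 - 64/3 + 1/738) = 1/(-20171/738) = -738/20171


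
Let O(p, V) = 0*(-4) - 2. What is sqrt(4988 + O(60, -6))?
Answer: 3*sqrt(554) ≈ 70.612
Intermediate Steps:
O(p, V) = -2 (O(p, V) = 0 - 2 = -2)
sqrt(4988 + O(60, -6)) = sqrt(4988 - 2) = sqrt(4986) = 3*sqrt(554)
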